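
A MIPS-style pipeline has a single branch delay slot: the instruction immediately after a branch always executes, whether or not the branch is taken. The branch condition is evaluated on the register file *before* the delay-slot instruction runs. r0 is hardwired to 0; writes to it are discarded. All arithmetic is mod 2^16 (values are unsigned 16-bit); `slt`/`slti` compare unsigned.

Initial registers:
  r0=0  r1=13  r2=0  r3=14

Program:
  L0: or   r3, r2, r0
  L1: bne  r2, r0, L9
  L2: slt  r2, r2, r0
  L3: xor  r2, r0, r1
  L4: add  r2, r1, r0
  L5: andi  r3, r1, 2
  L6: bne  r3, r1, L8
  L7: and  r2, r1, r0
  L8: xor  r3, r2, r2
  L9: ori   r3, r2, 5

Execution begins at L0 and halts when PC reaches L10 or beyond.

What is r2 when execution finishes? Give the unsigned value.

#0 or   r3, r2, r0 ; 0/13/0/0
#1 bne  r2, r0, L9 ; 0/13/0/0 ; →fallthru
#2 slt  r2, r2, r0 ; 0/13/0/0
#3 xor  r2, r0, r1 ; 0/13/13/0
#4 add  r2, r1, r0 ; 0/13/13/0
#5 andi  r3, r1, 2 ; 0/13/13/0
#6 bne  r3, r1, L8 ; 0/13/13/0 ; →target
#7 and  r2, r1, r0 ; 0/13/0/0
#8 xor  r3, r2, r2 ; 0/13/0/0
#9 ori   r3, r2, 5 ; 0/13/0/5

0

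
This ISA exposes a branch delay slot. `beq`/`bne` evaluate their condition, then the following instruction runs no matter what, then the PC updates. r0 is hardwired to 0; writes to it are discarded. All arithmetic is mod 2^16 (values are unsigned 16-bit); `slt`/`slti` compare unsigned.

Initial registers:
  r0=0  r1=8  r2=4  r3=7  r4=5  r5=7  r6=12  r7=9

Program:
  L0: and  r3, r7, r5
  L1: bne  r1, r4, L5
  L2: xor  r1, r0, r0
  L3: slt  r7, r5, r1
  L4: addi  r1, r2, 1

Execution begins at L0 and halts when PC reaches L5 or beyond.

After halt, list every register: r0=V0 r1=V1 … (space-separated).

PC=0  and  r3, r7, r5        | r0=0 r1=8 r2=4 r3=1 r4=5 r5=7 r6=12 r7=9
PC=1  bne  r1, r4, L5        | r0=0 r1=8 r2=4 r3=1 r4=5 r5=7 r6=12 r7=9  [TAKEN]
PC=2  xor  r1, r0, r0        | r0=0 r1=0 r2=4 r3=1 r4=5 r5=7 r6=12 r7=9

r0=0 r1=0 r2=4 r3=1 r4=5 r5=7 r6=12 r7=9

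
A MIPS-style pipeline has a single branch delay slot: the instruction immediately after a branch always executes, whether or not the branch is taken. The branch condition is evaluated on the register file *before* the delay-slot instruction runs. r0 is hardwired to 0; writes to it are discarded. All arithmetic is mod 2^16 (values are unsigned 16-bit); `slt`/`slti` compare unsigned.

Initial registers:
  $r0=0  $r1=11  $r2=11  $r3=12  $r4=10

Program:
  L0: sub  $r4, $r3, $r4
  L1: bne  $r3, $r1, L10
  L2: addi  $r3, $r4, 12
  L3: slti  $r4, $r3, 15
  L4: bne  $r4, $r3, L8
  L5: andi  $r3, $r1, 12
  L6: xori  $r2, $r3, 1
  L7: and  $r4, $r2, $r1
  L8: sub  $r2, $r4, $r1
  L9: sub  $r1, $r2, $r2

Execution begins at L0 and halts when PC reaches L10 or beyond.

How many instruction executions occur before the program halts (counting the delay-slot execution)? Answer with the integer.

[0] sub  $r4, $r3, $r4  →  {$r0:0, $r1:11, $r2:11, $r3:12, $r4:2}
[1] bne  $r3, $r1, L10  →  {$r0:0, $r1:11, $r2:11, $r3:12, $r4:2}  ⟨branch taken⟩
[2] addi  $r3, $r4, 12  →  {$r0:0, $r1:11, $r2:11, $r3:14, $r4:2}

3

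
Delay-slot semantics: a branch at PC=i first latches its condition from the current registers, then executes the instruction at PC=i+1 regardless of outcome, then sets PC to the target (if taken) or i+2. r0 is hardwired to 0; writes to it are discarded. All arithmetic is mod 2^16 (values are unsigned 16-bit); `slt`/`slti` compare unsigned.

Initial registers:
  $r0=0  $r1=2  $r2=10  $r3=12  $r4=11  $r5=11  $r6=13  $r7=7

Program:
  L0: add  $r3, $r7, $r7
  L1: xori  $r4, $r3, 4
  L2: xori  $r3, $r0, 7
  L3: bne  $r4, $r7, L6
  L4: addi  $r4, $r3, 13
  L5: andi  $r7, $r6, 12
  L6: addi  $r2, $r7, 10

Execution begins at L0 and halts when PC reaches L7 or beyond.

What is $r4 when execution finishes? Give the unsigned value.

20

#0 add  $r3, $r7, $r7 ; 0/2/10/14/11/11/13/7
#1 xori  $r4, $r3, 4 ; 0/2/10/14/10/11/13/7
#2 xori  $r3, $r0, 7 ; 0/2/10/7/10/11/13/7
#3 bne  $r4, $r7, L6 ; 0/2/10/7/10/11/13/7 ; →target
#4 addi  $r4, $r3, 13 ; 0/2/10/7/20/11/13/7
#6 addi  $r2, $r7, 10 ; 0/2/17/7/20/11/13/7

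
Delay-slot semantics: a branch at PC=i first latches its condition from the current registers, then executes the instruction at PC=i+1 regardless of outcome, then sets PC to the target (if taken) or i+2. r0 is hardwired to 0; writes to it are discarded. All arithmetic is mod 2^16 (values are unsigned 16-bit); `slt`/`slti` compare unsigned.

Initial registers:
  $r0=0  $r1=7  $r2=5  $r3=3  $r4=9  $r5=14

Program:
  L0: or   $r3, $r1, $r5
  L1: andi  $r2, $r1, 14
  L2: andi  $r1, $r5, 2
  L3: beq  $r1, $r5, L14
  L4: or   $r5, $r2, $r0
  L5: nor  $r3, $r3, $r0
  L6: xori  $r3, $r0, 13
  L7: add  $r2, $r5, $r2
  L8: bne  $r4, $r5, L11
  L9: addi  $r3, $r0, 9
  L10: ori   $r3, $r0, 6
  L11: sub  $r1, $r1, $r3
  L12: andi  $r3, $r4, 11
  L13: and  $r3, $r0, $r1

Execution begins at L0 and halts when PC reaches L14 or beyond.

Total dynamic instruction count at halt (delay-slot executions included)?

#0 or   $r3, $r1, $r5 ; 0/7/5/15/9/14
#1 andi  $r2, $r1, 14 ; 0/7/6/15/9/14
#2 andi  $r1, $r5, 2 ; 0/2/6/15/9/14
#3 beq  $r1, $r5, L14 ; 0/2/6/15/9/14 ; →fallthru
#4 or   $r5, $r2, $r0 ; 0/2/6/15/9/6
#5 nor  $r3, $r3, $r0 ; 0/2/6/65520/9/6
#6 xori  $r3, $r0, 13 ; 0/2/6/13/9/6
#7 add  $r2, $r5, $r2 ; 0/2/12/13/9/6
#8 bne  $r4, $r5, L11 ; 0/2/12/13/9/6 ; →target
#9 addi  $r3, $r0, 9 ; 0/2/12/9/9/6
#11 sub  $r1, $r1, $r3 ; 0/65529/12/9/9/6
#12 andi  $r3, $r4, 11 ; 0/65529/12/9/9/6
#13 and  $r3, $r0, $r1 ; 0/65529/12/0/9/6

13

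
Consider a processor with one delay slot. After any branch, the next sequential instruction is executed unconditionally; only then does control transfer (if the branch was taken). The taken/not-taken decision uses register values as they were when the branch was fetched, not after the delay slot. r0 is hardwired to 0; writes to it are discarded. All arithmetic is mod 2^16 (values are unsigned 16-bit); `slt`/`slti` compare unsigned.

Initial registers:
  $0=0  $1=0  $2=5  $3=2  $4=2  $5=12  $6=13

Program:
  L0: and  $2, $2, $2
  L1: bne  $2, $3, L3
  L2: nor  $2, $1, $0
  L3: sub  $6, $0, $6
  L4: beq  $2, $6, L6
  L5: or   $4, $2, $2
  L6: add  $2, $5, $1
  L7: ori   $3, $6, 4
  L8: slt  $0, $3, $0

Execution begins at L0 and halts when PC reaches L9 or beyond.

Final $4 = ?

65535

  step pc=0: and  $2, $2, $2  regs=(0,0,5,2,2,12,13)
  step pc=1: bne  $2, $3, L3  cond=T  regs=(0,0,5,2,2,12,13)
  step pc=2: nor  $2, $1, $0  regs=(0,0,65535,2,2,12,13)
  step pc=3: sub  $6, $0, $6  regs=(0,0,65535,2,2,12,65523)
  step pc=4: beq  $2, $6, L6  cond=F  regs=(0,0,65535,2,2,12,65523)
  step pc=5: or   $4, $2, $2  regs=(0,0,65535,2,65535,12,65523)
  step pc=6: add  $2, $5, $1  regs=(0,0,12,2,65535,12,65523)
  step pc=7: ori   $3, $6, 4  regs=(0,0,12,65527,65535,12,65523)
  step pc=8: slt  $0, $3, $0  regs=(0,0,12,65527,65535,12,65523)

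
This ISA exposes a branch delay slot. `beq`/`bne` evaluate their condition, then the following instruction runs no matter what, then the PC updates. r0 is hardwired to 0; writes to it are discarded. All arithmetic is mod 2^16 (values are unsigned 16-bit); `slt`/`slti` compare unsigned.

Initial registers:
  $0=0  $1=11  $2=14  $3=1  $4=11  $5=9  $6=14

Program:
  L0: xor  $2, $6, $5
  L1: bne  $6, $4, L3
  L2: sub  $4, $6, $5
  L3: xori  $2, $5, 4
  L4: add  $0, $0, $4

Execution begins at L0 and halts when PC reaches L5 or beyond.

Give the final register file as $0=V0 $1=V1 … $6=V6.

#0 xor  $2, $6, $5 ; 0/11/7/1/11/9/14
#1 bne  $6, $4, L3 ; 0/11/7/1/11/9/14 ; →target
#2 sub  $4, $6, $5 ; 0/11/7/1/5/9/14
#3 xori  $2, $5, 4 ; 0/11/13/1/5/9/14
#4 add  $0, $0, $4 ; 0/11/13/1/5/9/14

$0=0 $1=11 $2=13 $3=1 $4=5 $5=9 $6=14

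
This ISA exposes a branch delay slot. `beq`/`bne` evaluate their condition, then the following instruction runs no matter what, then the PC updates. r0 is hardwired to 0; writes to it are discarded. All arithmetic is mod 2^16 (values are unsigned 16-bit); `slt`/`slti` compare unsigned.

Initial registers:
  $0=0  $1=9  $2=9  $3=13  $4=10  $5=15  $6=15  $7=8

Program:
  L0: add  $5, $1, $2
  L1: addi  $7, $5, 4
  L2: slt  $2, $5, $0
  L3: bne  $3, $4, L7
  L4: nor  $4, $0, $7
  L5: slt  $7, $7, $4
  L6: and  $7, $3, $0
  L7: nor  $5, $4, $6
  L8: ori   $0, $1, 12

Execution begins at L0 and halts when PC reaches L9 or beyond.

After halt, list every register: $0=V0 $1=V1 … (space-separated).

$0=0 $1=9 $2=0 $3=13 $4=65513 $5=16 $6=15 $7=22

PC=0  add  $5, $1, $2        | $0=0 $1=9 $2=9 $3=13 $4=10 $5=18 $6=15 $7=8
PC=1  addi  $7, $5, 4        | $0=0 $1=9 $2=9 $3=13 $4=10 $5=18 $6=15 $7=22
PC=2  slt  $2, $5, $0        | $0=0 $1=9 $2=0 $3=13 $4=10 $5=18 $6=15 $7=22
PC=3  bne  $3, $4, L7        | $0=0 $1=9 $2=0 $3=13 $4=10 $5=18 $6=15 $7=22  [TAKEN]
PC=4  nor  $4, $0, $7        | $0=0 $1=9 $2=0 $3=13 $4=65513 $5=18 $6=15 $7=22
PC=7  nor  $5, $4, $6        | $0=0 $1=9 $2=0 $3=13 $4=65513 $5=16 $6=15 $7=22
PC=8  ori   $0, $1, 12       | $0=0 $1=9 $2=0 $3=13 $4=65513 $5=16 $6=15 $7=22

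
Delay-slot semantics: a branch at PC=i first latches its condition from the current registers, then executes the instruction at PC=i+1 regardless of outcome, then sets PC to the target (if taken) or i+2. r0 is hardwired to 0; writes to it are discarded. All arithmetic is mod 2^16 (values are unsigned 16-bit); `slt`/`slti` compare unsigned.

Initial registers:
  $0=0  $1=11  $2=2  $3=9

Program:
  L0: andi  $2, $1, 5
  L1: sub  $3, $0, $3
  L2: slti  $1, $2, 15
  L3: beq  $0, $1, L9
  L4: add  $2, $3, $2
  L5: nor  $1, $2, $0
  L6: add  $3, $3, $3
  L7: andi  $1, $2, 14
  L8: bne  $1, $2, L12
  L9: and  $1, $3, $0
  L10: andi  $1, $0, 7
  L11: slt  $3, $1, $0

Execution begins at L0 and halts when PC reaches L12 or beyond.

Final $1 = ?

0

PC=0  andi  $2, $1, 5        | $0=0 $1=11 $2=1 $3=9
PC=1  sub  $3, $0, $3        | $0=0 $1=11 $2=1 $3=65527
PC=2  slti  $1, $2, 15       | $0=0 $1=1 $2=1 $3=65527
PC=3  beq  $0, $1, L9        | $0=0 $1=1 $2=1 $3=65527  [not taken]
PC=4  add  $2, $3, $2        | $0=0 $1=1 $2=65528 $3=65527
PC=5  nor  $1, $2, $0        | $0=0 $1=7 $2=65528 $3=65527
PC=6  add  $3, $3, $3        | $0=0 $1=7 $2=65528 $3=65518
PC=7  andi  $1, $2, 14       | $0=0 $1=8 $2=65528 $3=65518
PC=8  bne  $1, $2, L12       | $0=0 $1=8 $2=65528 $3=65518  [TAKEN]
PC=9  and  $1, $3, $0        | $0=0 $1=0 $2=65528 $3=65518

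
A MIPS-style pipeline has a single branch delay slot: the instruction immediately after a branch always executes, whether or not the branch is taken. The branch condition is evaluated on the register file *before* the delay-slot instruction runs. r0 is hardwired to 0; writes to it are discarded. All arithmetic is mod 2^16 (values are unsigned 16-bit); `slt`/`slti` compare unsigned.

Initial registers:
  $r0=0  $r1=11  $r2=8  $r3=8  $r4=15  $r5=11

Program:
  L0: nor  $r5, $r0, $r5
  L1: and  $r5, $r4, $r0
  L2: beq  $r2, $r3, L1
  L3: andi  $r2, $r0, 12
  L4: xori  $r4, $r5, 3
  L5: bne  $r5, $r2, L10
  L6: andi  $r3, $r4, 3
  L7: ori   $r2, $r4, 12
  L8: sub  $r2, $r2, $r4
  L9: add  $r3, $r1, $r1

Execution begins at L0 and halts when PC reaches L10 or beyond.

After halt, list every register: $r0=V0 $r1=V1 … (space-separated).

[0] nor  $r5, $r0, $r5  →  {$r0:0, $r1:11, $r2:8, $r3:8, $r4:15, $r5:65524}
[1] and  $r5, $r4, $r0  →  {$r0:0, $r1:11, $r2:8, $r3:8, $r4:15, $r5:0}
[2] beq  $r2, $r3, L1  →  {$r0:0, $r1:11, $r2:8, $r3:8, $r4:15, $r5:0}  ⟨branch taken⟩
[3] andi  $r2, $r0, 12  →  {$r0:0, $r1:11, $r2:0, $r3:8, $r4:15, $r5:0}
[1] and  $r5, $r4, $r0  →  {$r0:0, $r1:11, $r2:0, $r3:8, $r4:15, $r5:0}
[2] beq  $r2, $r3, L1  →  {$r0:0, $r1:11, $r2:0, $r3:8, $r4:15, $r5:0}  ⟨branch fallthrough⟩
[3] andi  $r2, $r0, 12  →  {$r0:0, $r1:11, $r2:0, $r3:8, $r4:15, $r5:0}
[4] xori  $r4, $r5, 3  →  {$r0:0, $r1:11, $r2:0, $r3:8, $r4:3, $r5:0}
[5] bne  $r5, $r2, L10  →  {$r0:0, $r1:11, $r2:0, $r3:8, $r4:3, $r5:0}  ⟨branch fallthrough⟩
[6] andi  $r3, $r4, 3  →  {$r0:0, $r1:11, $r2:0, $r3:3, $r4:3, $r5:0}
[7] ori   $r2, $r4, 12  →  {$r0:0, $r1:11, $r2:15, $r3:3, $r4:3, $r5:0}
[8] sub  $r2, $r2, $r4  →  {$r0:0, $r1:11, $r2:12, $r3:3, $r4:3, $r5:0}
[9] add  $r3, $r1, $r1  →  {$r0:0, $r1:11, $r2:12, $r3:22, $r4:3, $r5:0}

$r0=0 $r1=11 $r2=12 $r3=22 $r4=3 $r5=0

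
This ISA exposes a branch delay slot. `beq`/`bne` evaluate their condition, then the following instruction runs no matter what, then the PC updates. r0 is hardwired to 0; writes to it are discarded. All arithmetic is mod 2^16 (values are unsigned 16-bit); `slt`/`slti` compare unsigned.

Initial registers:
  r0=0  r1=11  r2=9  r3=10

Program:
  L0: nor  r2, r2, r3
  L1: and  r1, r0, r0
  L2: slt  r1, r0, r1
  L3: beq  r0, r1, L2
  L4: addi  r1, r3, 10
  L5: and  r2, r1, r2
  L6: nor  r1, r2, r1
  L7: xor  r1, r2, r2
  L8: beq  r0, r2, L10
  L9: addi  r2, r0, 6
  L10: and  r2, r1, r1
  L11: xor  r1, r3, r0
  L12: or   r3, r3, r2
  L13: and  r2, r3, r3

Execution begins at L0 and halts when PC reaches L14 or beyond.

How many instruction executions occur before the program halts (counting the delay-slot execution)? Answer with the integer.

PC=0  nor  r2, r2, r3        | r0=0 r1=11 r2=65524 r3=10
PC=1  and  r1, r0, r0        | r0=0 r1=0 r2=65524 r3=10
PC=2  slt  r1, r0, r1        | r0=0 r1=0 r2=65524 r3=10
PC=3  beq  r0, r1, L2        | r0=0 r1=0 r2=65524 r3=10  [TAKEN]
PC=4  addi  r1, r3, 10       | r0=0 r1=20 r2=65524 r3=10
PC=2  slt  r1, r0, r1        | r0=0 r1=1 r2=65524 r3=10
PC=3  beq  r0, r1, L2        | r0=0 r1=1 r2=65524 r3=10  [not taken]
PC=4  addi  r1, r3, 10       | r0=0 r1=20 r2=65524 r3=10
PC=5  and  r2, r1, r2        | r0=0 r1=20 r2=20 r3=10
PC=6  nor  r1, r2, r1        | r0=0 r1=65515 r2=20 r3=10
PC=7  xor  r1, r2, r2        | r0=0 r1=0 r2=20 r3=10
PC=8  beq  r0, r2, L10       | r0=0 r1=0 r2=20 r3=10  [not taken]
PC=9  addi  r2, r0, 6        | r0=0 r1=0 r2=6 r3=10
PC=10 and  r2, r1, r1        | r0=0 r1=0 r2=0 r3=10
PC=11 xor  r1, r3, r0        | r0=0 r1=10 r2=0 r3=10
PC=12 or   r3, r3, r2        | r0=0 r1=10 r2=0 r3=10
PC=13 and  r2, r3, r3        | r0=0 r1=10 r2=10 r3=10

17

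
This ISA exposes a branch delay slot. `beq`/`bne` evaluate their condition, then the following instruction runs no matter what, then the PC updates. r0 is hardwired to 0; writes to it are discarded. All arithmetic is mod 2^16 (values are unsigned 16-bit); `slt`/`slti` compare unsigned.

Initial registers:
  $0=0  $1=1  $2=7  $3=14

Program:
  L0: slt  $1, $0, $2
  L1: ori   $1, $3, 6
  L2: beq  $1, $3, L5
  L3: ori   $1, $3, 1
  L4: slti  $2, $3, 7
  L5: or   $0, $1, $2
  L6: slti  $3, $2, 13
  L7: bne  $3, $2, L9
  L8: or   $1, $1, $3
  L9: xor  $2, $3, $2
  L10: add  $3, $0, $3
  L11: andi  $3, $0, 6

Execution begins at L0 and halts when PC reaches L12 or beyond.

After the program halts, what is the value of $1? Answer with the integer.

15

  step pc=0: slt  $1, $0, $2  regs=(0,1,7,14)
  step pc=1: ori   $1, $3, 6  regs=(0,14,7,14)
  step pc=2: beq  $1, $3, L5  cond=T  regs=(0,14,7,14)
  step pc=3: ori   $1, $3, 1  regs=(0,15,7,14)
  step pc=5: or   $0, $1, $2  regs=(0,15,7,14)
  step pc=6: slti  $3, $2, 13  regs=(0,15,7,1)
  step pc=7: bne  $3, $2, L9  cond=T  regs=(0,15,7,1)
  step pc=8: or   $1, $1, $3  regs=(0,15,7,1)
  step pc=9: xor  $2, $3, $2  regs=(0,15,6,1)
  step pc=10: add  $3, $0, $3  regs=(0,15,6,1)
  step pc=11: andi  $3, $0, 6  regs=(0,15,6,0)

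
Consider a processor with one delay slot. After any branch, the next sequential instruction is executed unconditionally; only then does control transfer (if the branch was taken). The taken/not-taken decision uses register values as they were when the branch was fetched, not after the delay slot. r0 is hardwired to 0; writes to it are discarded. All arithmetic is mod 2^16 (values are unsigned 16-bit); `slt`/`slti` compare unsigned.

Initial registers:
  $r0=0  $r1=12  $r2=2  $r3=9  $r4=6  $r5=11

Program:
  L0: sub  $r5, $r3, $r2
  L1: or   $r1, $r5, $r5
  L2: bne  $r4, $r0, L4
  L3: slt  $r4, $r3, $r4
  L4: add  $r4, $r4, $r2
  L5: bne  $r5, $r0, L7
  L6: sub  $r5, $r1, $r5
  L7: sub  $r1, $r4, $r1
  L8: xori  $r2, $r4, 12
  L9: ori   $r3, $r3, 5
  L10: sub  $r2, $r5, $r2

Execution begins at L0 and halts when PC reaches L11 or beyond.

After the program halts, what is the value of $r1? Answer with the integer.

[0] sub  $r5, $r3, $r2  →  {$r0:0, $r1:12, $r2:2, $r3:9, $r4:6, $r5:7}
[1] or   $r1, $r5, $r5  →  {$r0:0, $r1:7, $r2:2, $r3:9, $r4:6, $r5:7}
[2] bne  $r4, $r0, L4  →  {$r0:0, $r1:7, $r2:2, $r3:9, $r4:6, $r5:7}  ⟨branch taken⟩
[3] slt  $r4, $r3, $r4  →  {$r0:0, $r1:7, $r2:2, $r3:9, $r4:0, $r5:7}
[4] add  $r4, $r4, $r2  →  {$r0:0, $r1:7, $r2:2, $r3:9, $r4:2, $r5:7}
[5] bne  $r5, $r0, L7  →  {$r0:0, $r1:7, $r2:2, $r3:9, $r4:2, $r5:7}  ⟨branch taken⟩
[6] sub  $r5, $r1, $r5  →  {$r0:0, $r1:7, $r2:2, $r3:9, $r4:2, $r5:0}
[7] sub  $r1, $r4, $r1  →  {$r0:0, $r1:65531, $r2:2, $r3:9, $r4:2, $r5:0}
[8] xori  $r2, $r4, 12  →  {$r0:0, $r1:65531, $r2:14, $r3:9, $r4:2, $r5:0}
[9] ori   $r3, $r3, 5  →  {$r0:0, $r1:65531, $r2:14, $r3:13, $r4:2, $r5:0}
[10] sub  $r2, $r5, $r2  →  {$r0:0, $r1:65531, $r2:65522, $r3:13, $r4:2, $r5:0}

65531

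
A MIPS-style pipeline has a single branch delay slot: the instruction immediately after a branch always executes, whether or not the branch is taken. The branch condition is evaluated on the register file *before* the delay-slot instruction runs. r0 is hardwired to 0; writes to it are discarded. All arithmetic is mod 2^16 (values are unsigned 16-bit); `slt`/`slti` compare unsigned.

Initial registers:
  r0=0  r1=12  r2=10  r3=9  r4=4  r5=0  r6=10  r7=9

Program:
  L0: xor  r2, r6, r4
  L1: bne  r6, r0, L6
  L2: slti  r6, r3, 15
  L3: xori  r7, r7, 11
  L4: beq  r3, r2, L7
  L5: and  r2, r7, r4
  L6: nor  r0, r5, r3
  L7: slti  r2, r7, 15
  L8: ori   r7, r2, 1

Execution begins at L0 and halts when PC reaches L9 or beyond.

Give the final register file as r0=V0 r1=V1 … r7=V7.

  step pc=0: xor  r2, r6, r4  regs=(0,12,14,9,4,0,10,9)
  step pc=1: bne  r6, r0, L6  cond=T  regs=(0,12,14,9,4,0,10,9)
  step pc=2: slti  r6, r3, 15  regs=(0,12,14,9,4,0,1,9)
  step pc=6: nor  r0, r5, r3  regs=(0,12,14,9,4,0,1,9)
  step pc=7: slti  r2, r7, 15  regs=(0,12,1,9,4,0,1,9)
  step pc=8: ori   r7, r2, 1  regs=(0,12,1,9,4,0,1,1)

r0=0 r1=12 r2=1 r3=9 r4=4 r5=0 r6=1 r7=1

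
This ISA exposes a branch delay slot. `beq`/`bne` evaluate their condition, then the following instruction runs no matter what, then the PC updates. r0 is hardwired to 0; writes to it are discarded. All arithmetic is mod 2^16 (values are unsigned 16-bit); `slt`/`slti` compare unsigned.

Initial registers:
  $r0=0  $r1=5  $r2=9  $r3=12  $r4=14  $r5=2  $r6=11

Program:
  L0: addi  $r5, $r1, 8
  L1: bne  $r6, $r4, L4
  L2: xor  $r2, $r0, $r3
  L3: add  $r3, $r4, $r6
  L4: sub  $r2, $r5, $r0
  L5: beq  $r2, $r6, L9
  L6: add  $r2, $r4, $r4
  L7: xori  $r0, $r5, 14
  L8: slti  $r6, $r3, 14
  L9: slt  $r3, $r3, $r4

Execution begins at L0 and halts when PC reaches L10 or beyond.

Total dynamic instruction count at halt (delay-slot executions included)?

[0] addi  $r5, $r1, 8  →  {$r0:0, $r1:5, $r2:9, $r3:12, $r4:14, $r5:13, $r6:11}
[1] bne  $r6, $r4, L4  →  {$r0:0, $r1:5, $r2:9, $r3:12, $r4:14, $r5:13, $r6:11}  ⟨branch taken⟩
[2] xor  $r2, $r0, $r3  →  {$r0:0, $r1:5, $r2:12, $r3:12, $r4:14, $r5:13, $r6:11}
[4] sub  $r2, $r5, $r0  →  {$r0:0, $r1:5, $r2:13, $r3:12, $r4:14, $r5:13, $r6:11}
[5] beq  $r2, $r6, L9  →  {$r0:0, $r1:5, $r2:13, $r3:12, $r4:14, $r5:13, $r6:11}  ⟨branch fallthrough⟩
[6] add  $r2, $r4, $r4  →  {$r0:0, $r1:5, $r2:28, $r3:12, $r4:14, $r5:13, $r6:11}
[7] xori  $r0, $r5, 14  →  {$r0:0, $r1:5, $r2:28, $r3:12, $r4:14, $r5:13, $r6:11}
[8] slti  $r6, $r3, 14  →  {$r0:0, $r1:5, $r2:28, $r3:12, $r4:14, $r5:13, $r6:1}
[9] slt  $r3, $r3, $r4  →  {$r0:0, $r1:5, $r2:28, $r3:1, $r4:14, $r5:13, $r6:1}

9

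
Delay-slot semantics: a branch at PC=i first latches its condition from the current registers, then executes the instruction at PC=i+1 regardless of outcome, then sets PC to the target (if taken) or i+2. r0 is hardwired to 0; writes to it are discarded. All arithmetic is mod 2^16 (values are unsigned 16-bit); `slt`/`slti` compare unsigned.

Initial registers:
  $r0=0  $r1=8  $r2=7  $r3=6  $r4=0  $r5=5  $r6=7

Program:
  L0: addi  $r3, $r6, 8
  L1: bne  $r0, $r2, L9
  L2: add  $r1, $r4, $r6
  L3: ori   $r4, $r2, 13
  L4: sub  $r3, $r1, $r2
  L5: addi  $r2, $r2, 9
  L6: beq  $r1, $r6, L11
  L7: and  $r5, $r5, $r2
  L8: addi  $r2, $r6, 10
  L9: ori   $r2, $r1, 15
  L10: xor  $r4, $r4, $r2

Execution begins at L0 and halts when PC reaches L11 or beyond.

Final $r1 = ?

7

[0] addi  $r3, $r6, 8  →  {$r0:0, $r1:8, $r2:7, $r3:15, $r4:0, $r5:5, $r6:7}
[1] bne  $r0, $r2, L9  →  {$r0:0, $r1:8, $r2:7, $r3:15, $r4:0, $r5:5, $r6:7}  ⟨branch taken⟩
[2] add  $r1, $r4, $r6  →  {$r0:0, $r1:7, $r2:7, $r3:15, $r4:0, $r5:5, $r6:7}
[9] ori   $r2, $r1, 15  →  {$r0:0, $r1:7, $r2:15, $r3:15, $r4:0, $r5:5, $r6:7}
[10] xor  $r4, $r4, $r2  →  {$r0:0, $r1:7, $r2:15, $r3:15, $r4:15, $r5:5, $r6:7}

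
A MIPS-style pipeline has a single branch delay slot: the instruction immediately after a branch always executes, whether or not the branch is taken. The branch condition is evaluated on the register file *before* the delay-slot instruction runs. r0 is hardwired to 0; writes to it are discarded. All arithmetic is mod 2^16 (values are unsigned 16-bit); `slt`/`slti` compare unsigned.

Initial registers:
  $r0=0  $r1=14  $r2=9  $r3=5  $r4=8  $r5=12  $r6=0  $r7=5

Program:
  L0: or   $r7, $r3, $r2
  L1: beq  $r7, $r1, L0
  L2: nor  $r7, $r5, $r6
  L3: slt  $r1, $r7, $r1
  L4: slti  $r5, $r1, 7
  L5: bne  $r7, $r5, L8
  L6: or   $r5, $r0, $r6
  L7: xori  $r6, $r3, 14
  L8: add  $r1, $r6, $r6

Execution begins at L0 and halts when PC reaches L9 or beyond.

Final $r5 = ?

0

#0 or   $r7, $r3, $r2 ; 0/14/9/5/8/12/0/13
#1 beq  $r7, $r1, L0 ; 0/14/9/5/8/12/0/13 ; →fallthru
#2 nor  $r7, $r5, $r6 ; 0/14/9/5/8/12/0/65523
#3 slt  $r1, $r7, $r1 ; 0/0/9/5/8/12/0/65523
#4 slti  $r5, $r1, 7 ; 0/0/9/5/8/1/0/65523
#5 bne  $r7, $r5, L8 ; 0/0/9/5/8/1/0/65523 ; →target
#6 or   $r5, $r0, $r6 ; 0/0/9/5/8/0/0/65523
#8 add  $r1, $r6, $r6 ; 0/0/9/5/8/0/0/65523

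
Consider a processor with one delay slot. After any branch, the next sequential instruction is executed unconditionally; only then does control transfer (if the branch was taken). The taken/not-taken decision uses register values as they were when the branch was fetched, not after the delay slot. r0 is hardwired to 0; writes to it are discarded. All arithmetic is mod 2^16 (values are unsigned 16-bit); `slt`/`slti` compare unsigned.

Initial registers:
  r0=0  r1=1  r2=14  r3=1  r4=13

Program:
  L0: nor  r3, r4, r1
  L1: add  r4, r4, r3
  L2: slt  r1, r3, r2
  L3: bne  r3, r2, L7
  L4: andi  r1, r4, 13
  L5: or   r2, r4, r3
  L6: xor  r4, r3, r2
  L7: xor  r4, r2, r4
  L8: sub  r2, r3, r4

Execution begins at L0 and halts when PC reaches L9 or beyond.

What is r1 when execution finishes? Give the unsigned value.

[0] nor  r3, r4, r1  →  {r0:0, r1:1, r2:14, r3:65522, r4:13}
[1] add  r4, r4, r3  →  {r0:0, r1:1, r2:14, r3:65522, r4:65535}
[2] slt  r1, r3, r2  →  {r0:0, r1:0, r2:14, r3:65522, r4:65535}
[3] bne  r3, r2, L7  →  {r0:0, r1:0, r2:14, r3:65522, r4:65535}  ⟨branch taken⟩
[4] andi  r1, r4, 13  →  {r0:0, r1:13, r2:14, r3:65522, r4:65535}
[7] xor  r4, r2, r4  →  {r0:0, r1:13, r2:14, r3:65522, r4:65521}
[8] sub  r2, r3, r4  →  {r0:0, r1:13, r2:1, r3:65522, r4:65521}

13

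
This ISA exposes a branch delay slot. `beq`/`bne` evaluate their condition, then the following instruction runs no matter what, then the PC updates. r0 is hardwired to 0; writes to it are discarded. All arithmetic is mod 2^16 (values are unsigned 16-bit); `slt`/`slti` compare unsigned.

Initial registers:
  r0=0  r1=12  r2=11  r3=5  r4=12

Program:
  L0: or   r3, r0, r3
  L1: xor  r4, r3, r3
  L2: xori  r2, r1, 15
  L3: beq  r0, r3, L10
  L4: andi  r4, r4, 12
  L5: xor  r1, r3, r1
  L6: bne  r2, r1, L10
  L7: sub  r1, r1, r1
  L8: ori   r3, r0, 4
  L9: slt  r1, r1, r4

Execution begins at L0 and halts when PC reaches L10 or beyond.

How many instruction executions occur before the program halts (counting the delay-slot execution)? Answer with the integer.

PC=0  or   r3, r0, r3        | r0=0 r1=12 r2=11 r3=5 r4=12
PC=1  xor  r4, r3, r3        | r0=0 r1=12 r2=11 r3=5 r4=0
PC=2  xori  r2, r1, 15       | r0=0 r1=12 r2=3 r3=5 r4=0
PC=3  beq  r0, r3, L10       | r0=0 r1=12 r2=3 r3=5 r4=0  [not taken]
PC=4  andi  r4, r4, 12       | r0=0 r1=12 r2=3 r3=5 r4=0
PC=5  xor  r1, r3, r1        | r0=0 r1=9 r2=3 r3=5 r4=0
PC=6  bne  r2, r1, L10       | r0=0 r1=9 r2=3 r3=5 r4=0  [TAKEN]
PC=7  sub  r1, r1, r1        | r0=0 r1=0 r2=3 r3=5 r4=0

8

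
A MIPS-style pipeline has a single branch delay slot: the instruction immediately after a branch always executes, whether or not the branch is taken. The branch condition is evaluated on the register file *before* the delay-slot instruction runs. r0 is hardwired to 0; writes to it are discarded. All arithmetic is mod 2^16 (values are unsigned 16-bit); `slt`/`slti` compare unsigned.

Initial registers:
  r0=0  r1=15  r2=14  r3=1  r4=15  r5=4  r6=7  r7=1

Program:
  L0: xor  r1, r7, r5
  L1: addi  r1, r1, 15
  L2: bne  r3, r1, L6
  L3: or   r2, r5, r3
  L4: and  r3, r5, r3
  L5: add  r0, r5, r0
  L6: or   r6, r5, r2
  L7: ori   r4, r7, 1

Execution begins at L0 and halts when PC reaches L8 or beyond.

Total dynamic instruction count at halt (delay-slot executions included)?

  step pc=0: xor  r1, r7, r5  regs=(0,5,14,1,15,4,7,1)
  step pc=1: addi  r1, r1, 15  regs=(0,20,14,1,15,4,7,1)
  step pc=2: bne  r3, r1, L6  cond=T  regs=(0,20,14,1,15,4,7,1)
  step pc=3: or   r2, r5, r3  regs=(0,20,5,1,15,4,7,1)
  step pc=6: or   r6, r5, r2  regs=(0,20,5,1,15,4,5,1)
  step pc=7: ori   r4, r7, 1  regs=(0,20,5,1,1,4,5,1)

6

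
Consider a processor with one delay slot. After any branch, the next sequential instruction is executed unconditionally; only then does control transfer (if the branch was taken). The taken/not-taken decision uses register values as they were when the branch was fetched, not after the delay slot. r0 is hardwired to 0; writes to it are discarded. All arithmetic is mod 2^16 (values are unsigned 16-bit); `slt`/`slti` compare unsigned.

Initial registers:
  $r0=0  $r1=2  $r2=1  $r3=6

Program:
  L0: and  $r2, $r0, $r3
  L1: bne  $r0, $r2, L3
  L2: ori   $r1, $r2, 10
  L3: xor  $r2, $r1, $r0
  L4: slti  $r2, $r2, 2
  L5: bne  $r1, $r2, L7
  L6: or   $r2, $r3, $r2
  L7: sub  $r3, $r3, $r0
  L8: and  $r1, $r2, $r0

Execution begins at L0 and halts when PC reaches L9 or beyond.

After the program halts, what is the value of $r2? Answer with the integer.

[0] and  $r2, $r0, $r3  →  {$r0:0, $r1:2, $r2:0, $r3:6}
[1] bne  $r0, $r2, L3  →  {$r0:0, $r1:2, $r2:0, $r3:6}  ⟨branch fallthrough⟩
[2] ori   $r1, $r2, 10  →  {$r0:0, $r1:10, $r2:0, $r3:6}
[3] xor  $r2, $r1, $r0  →  {$r0:0, $r1:10, $r2:10, $r3:6}
[4] slti  $r2, $r2, 2  →  {$r0:0, $r1:10, $r2:0, $r3:6}
[5] bne  $r1, $r2, L7  →  {$r0:0, $r1:10, $r2:0, $r3:6}  ⟨branch taken⟩
[6] or   $r2, $r3, $r2  →  {$r0:0, $r1:10, $r2:6, $r3:6}
[7] sub  $r3, $r3, $r0  →  {$r0:0, $r1:10, $r2:6, $r3:6}
[8] and  $r1, $r2, $r0  →  {$r0:0, $r1:0, $r2:6, $r3:6}

6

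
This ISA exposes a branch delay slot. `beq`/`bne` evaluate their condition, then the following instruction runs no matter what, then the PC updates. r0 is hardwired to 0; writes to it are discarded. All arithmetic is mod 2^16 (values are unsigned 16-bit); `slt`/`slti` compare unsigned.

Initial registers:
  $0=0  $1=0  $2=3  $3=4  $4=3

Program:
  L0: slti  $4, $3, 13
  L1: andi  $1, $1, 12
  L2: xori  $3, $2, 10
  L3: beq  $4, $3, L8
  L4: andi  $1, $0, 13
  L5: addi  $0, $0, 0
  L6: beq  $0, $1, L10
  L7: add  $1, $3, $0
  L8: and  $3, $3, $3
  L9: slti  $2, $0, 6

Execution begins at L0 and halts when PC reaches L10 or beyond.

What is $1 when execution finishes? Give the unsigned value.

9

PC=0  slti  $4, $3, 13       | $0=0 $1=0 $2=3 $3=4 $4=1
PC=1  andi  $1, $1, 12       | $0=0 $1=0 $2=3 $3=4 $4=1
PC=2  xori  $3, $2, 10       | $0=0 $1=0 $2=3 $3=9 $4=1
PC=3  beq  $4, $3, L8        | $0=0 $1=0 $2=3 $3=9 $4=1  [not taken]
PC=4  andi  $1, $0, 13       | $0=0 $1=0 $2=3 $3=9 $4=1
PC=5  addi  $0, $0, 0        | $0=0 $1=0 $2=3 $3=9 $4=1
PC=6  beq  $0, $1, L10       | $0=0 $1=0 $2=3 $3=9 $4=1  [TAKEN]
PC=7  add  $1, $3, $0        | $0=0 $1=9 $2=3 $3=9 $4=1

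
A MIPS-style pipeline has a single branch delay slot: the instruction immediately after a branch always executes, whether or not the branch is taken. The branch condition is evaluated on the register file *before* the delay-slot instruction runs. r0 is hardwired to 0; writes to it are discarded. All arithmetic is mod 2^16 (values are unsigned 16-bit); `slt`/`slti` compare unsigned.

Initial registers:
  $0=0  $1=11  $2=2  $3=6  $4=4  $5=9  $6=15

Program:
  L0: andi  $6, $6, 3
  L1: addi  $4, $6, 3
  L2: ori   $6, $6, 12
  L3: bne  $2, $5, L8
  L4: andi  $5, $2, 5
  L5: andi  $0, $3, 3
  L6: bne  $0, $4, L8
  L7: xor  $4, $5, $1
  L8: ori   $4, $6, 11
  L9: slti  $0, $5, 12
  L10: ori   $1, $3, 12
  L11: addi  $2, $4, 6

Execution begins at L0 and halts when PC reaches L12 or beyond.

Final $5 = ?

#0 andi  $6, $6, 3 ; 0/11/2/6/4/9/3
#1 addi  $4, $6, 3 ; 0/11/2/6/6/9/3
#2 ori   $6, $6, 12 ; 0/11/2/6/6/9/15
#3 bne  $2, $5, L8 ; 0/11/2/6/6/9/15 ; →target
#4 andi  $5, $2, 5 ; 0/11/2/6/6/0/15
#8 ori   $4, $6, 11 ; 0/11/2/6/15/0/15
#9 slti  $0, $5, 12 ; 0/11/2/6/15/0/15
#10 ori   $1, $3, 12 ; 0/14/2/6/15/0/15
#11 addi  $2, $4, 6 ; 0/14/21/6/15/0/15

0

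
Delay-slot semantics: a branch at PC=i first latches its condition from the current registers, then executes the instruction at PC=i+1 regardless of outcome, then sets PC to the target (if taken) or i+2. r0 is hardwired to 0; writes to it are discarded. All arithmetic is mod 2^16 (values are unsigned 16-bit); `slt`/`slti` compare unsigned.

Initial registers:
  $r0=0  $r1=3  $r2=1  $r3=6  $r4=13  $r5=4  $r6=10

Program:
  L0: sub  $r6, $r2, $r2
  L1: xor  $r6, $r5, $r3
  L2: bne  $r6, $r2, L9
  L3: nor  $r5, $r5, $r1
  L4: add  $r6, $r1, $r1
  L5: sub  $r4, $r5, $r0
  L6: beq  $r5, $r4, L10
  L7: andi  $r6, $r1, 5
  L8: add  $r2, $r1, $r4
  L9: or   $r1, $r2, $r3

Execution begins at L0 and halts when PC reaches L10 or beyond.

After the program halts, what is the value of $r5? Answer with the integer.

  step pc=0: sub  $r6, $r2, $r2  regs=(0,3,1,6,13,4,0)
  step pc=1: xor  $r6, $r5, $r3  regs=(0,3,1,6,13,4,2)
  step pc=2: bne  $r6, $r2, L9  cond=T  regs=(0,3,1,6,13,4,2)
  step pc=3: nor  $r5, $r5, $r1  regs=(0,3,1,6,13,65528,2)
  step pc=9: or   $r1, $r2, $r3  regs=(0,7,1,6,13,65528,2)

65528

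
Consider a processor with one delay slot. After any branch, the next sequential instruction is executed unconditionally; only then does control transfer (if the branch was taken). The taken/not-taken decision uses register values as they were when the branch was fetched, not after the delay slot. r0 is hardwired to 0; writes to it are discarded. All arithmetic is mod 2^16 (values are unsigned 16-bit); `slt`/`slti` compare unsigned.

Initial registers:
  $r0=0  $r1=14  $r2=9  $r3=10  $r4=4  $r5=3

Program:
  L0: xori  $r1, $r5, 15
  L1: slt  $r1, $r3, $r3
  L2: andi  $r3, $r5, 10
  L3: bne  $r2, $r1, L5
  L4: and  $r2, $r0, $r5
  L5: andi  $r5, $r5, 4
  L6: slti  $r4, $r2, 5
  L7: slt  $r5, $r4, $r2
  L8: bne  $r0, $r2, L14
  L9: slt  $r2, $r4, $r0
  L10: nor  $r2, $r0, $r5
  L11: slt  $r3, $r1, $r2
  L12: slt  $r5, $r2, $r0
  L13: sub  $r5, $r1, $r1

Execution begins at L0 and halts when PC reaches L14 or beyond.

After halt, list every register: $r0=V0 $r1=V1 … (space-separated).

[0] xori  $r1, $r5, 15  →  {$r0:0, $r1:12, $r2:9, $r3:10, $r4:4, $r5:3}
[1] slt  $r1, $r3, $r3  →  {$r0:0, $r1:0, $r2:9, $r3:10, $r4:4, $r5:3}
[2] andi  $r3, $r5, 10  →  {$r0:0, $r1:0, $r2:9, $r3:2, $r4:4, $r5:3}
[3] bne  $r2, $r1, L5  →  {$r0:0, $r1:0, $r2:9, $r3:2, $r4:4, $r5:3}  ⟨branch taken⟩
[4] and  $r2, $r0, $r5  →  {$r0:0, $r1:0, $r2:0, $r3:2, $r4:4, $r5:3}
[5] andi  $r5, $r5, 4  →  {$r0:0, $r1:0, $r2:0, $r3:2, $r4:4, $r5:0}
[6] slti  $r4, $r2, 5  →  {$r0:0, $r1:0, $r2:0, $r3:2, $r4:1, $r5:0}
[7] slt  $r5, $r4, $r2  →  {$r0:0, $r1:0, $r2:0, $r3:2, $r4:1, $r5:0}
[8] bne  $r0, $r2, L14  →  {$r0:0, $r1:0, $r2:0, $r3:2, $r4:1, $r5:0}  ⟨branch fallthrough⟩
[9] slt  $r2, $r4, $r0  →  {$r0:0, $r1:0, $r2:0, $r3:2, $r4:1, $r5:0}
[10] nor  $r2, $r0, $r5  →  {$r0:0, $r1:0, $r2:65535, $r3:2, $r4:1, $r5:0}
[11] slt  $r3, $r1, $r2  →  {$r0:0, $r1:0, $r2:65535, $r3:1, $r4:1, $r5:0}
[12] slt  $r5, $r2, $r0  →  {$r0:0, $r1:0, $r2:65535, $r3:1, $r4:1, $r5:0}
[13] sub  $r5, $r1, $r1  →  {$r0:0, $r1:0, $r2:65535, $r3:1, $r4:1, $r5:0}

$r0=0 $r1=0 $r2=65535 $r3=1 $r4=1 $r5=0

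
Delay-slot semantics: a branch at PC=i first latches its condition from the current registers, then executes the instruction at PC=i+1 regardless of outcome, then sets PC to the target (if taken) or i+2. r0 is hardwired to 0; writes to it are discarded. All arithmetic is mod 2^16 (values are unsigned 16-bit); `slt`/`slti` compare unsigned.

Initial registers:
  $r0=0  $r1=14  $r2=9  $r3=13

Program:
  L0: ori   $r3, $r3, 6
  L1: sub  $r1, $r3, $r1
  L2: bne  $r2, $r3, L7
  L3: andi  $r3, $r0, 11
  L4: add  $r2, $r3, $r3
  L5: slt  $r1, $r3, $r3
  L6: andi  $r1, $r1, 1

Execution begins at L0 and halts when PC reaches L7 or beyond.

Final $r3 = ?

PC=0  ori   $r3, $r3, 6      | $r0=0 $r1=14 $r2=9 $r3=15
PC=1  sub  $r1, $r3, $r1     | $r0=0 $r1=1 $r2=9 $r3=15
PC=2  bne  $r2, $r3, L7      | $r0=0 $r1=1 $r2=9 $r3=15  [TAKEN]
PC=3  andi  $r3, $r0, 11     | $r0=0 $r1=1 $r2=9 $r3=0

0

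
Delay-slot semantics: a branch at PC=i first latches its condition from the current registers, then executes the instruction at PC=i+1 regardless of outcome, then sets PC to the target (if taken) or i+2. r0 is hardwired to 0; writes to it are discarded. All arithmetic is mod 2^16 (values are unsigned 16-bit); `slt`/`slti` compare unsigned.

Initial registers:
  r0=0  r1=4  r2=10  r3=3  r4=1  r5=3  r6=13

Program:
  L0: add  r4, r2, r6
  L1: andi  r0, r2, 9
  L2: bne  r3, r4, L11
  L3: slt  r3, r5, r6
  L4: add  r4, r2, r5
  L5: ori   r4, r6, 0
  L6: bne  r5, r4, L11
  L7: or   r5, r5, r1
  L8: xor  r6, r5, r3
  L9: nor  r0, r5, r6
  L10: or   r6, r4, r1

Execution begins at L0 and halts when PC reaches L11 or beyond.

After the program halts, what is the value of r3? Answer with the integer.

PC=0  add  r4, r2, r6        | r0=0 r1=4 r2=10 r3=3 r4=23 r5=3 r6=13
PC=1  andi  r0, r2, 9        | r0=0 r1=4 r2=10 r3=3 r4=23 r5=3 r6=13
PC=2  bne  r3, r4, L11       | r0=0 r1=4 r2=10 r3=3 r4=23 r5=3 r6=13  [TAKEN]
PC=3  slt  r3, r5, r6        | r0=0 r1=4 r2=10 r3=1 r4=23 r5=3 r6=13

1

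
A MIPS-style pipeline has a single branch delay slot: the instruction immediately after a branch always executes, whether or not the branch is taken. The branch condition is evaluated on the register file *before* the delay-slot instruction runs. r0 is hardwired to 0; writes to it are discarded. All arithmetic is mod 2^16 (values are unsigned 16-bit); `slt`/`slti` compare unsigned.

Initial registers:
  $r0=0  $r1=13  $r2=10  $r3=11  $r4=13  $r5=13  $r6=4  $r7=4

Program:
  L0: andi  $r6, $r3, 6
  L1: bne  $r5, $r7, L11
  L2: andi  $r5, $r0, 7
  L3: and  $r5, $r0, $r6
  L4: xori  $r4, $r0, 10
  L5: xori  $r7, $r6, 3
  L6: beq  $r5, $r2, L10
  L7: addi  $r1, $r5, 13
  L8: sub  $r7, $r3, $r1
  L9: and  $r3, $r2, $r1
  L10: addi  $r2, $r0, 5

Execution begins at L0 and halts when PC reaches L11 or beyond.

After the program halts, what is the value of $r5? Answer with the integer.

  step pc=0: andi  $r6, $r3, 6  regs=(0,13,10,11,13,13,2,4)
  step pc=1: bne  $r5, $r7, L11  cond=T  regs=(0,13,10,11,13,13,2,4)
  step pc=2: andi  $r5, $r0, 7  regs=(0,13,10,11,13,0,2,4)

0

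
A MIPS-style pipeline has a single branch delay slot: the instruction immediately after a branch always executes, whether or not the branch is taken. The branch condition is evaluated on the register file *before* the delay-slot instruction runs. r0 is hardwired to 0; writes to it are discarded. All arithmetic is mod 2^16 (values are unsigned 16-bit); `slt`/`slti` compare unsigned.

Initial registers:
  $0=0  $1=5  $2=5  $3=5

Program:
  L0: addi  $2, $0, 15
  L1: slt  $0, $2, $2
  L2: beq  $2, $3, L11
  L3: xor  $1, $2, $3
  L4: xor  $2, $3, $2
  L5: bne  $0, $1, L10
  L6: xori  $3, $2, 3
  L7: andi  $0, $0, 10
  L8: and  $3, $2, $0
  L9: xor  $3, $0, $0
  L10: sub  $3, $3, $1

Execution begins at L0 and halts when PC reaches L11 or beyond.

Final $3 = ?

PC=0  addi  $2, $0, 15       | $0=0 $1=5 $2=15 $3=5
PC=1  slt  $0, $2, $2        | $0=0 $1=5 $2=15 $3=5
PC=2  beq  $2, $3, L11       | $0=0 $1=5 $2=15 $3=5  [not taken]
PC=3  xor  $1, $2, $3        | $0=0 $1=10 $2=15 $3=5
PC=4  xor  $2, $3, $2        | $0=0 $1=10 $2=10 $3=5
PC=5  bne  $0, $1, L10       | $0=0 $1=10 $2=10 $3=5  [TAKEN]
PC=6  xori  $3, $2, 3        | $0=0 $1=10 $2=10 $3=9
PC=10 sub  $3, $3, $1        | $0=0 $1=10 $2=10 $3=65535

65535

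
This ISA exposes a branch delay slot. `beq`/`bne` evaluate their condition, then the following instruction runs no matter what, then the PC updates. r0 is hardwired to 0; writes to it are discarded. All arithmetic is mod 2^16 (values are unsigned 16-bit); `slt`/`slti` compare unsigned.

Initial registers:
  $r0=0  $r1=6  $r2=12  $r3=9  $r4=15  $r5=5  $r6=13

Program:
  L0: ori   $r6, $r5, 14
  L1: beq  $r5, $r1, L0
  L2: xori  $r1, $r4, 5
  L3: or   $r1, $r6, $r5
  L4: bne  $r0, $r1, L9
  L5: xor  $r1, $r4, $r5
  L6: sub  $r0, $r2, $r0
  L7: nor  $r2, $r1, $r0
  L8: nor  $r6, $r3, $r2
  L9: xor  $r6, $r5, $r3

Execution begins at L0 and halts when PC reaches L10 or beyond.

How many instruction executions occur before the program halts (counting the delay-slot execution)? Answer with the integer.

7

PC=0  ori   $r6, $r5, 14     | $r0=0 $r1=6 $r2=12 $r3=9 $r4=15 $r5=5 $r6=15
PC=1  beq  $r5, $r1, L0      | $r0=0 $r1=6 $r2=12 $r3=9 $r4=15 $r5=5 $r6=15  [not taken]
PC=2  xori  $r1, $r4, 5      | $r0=0 $r1=10 $r2=12 $r3=9 $r4=15 $r5=5 $r6=15
PC=3  or   $r1, $r6, $r5     | $r0=0 $r1=15 $r2=12 $r3=9 $r4=15 $r5=5 $r6=15
PC=4  bne  $r0, $r1, L9      | $r0=0 $r1=15 $r2=12 $r3=9 $r4=15 $r5=5 $r6=15  [TAKEN]
PC=5  xor  $r1, $r4, $r5     | $r0=0 $r1=10 $r2=12 $r3=9 $r4=15 $r5=5 $r6=15
PC=9  xor  $r6, $r5, $r3     | $r0=0 $r1=10 $r2=12 $r3=9 $r4=15 $r5=5 $r6=12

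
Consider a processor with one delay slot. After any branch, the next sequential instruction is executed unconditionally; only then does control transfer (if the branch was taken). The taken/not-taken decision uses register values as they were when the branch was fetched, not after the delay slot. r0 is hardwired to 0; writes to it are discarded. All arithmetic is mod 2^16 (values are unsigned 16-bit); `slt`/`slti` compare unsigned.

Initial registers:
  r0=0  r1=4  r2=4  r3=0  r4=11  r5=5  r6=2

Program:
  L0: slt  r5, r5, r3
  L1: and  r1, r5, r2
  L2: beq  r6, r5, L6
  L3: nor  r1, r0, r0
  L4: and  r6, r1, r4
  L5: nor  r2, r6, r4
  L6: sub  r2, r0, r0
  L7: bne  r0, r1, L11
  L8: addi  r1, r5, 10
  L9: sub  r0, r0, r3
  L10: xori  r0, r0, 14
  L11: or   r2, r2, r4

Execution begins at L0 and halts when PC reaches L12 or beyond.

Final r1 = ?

PC=0  slt  r5, r5, r3        | r0=0 r1=4 r2=4 r3=0 r4=11 r5=0 r6=2
PC=1  and  r1, r5, r2        | r0=0 r1=0 r2=4 r3=0 r4=11 r5=0 r6=2
PC=2  beq  r6, r5, L6        | r0=0 r1=0 r2=4 r3=0 r4=11 r5=0 r6=2  [not taken]
PC=3  nor  r1, r0, r0        | r0=0 r1=65535 r2=4 r3=0 r4=11 r5=0 r6=2
PC=4  and  r6, r1, r4        | r0=0 r1=65535 r2=4 r3=0 r4=11 r5=0 r6=11
PC=5  nor  r2, r6, r4        | r0=0 r1=65535 r2=65524 r3=0 r4=11 r5=0 r6=11
PC=6  sub  r2, r0, r0        | r0=0 r1=65535 r2=0 r3=0 r4=11 r5=0 r6=11
PC=7  bne  r0, r1, L11       | r0=0 r1=65535 r2=0 r3=0 r4=11 r5=0 r6=11  [TAKEN]
PC=8  addi  r1, r5, 10       | r0=0 r1=10 r2=0 r3=0 r4=11 r5=0 r6=11
PC=11 or   r2, r2, r4        | r0=0 r1=10 r2=11 r3=0 r4=11 r5=0 r6=11

10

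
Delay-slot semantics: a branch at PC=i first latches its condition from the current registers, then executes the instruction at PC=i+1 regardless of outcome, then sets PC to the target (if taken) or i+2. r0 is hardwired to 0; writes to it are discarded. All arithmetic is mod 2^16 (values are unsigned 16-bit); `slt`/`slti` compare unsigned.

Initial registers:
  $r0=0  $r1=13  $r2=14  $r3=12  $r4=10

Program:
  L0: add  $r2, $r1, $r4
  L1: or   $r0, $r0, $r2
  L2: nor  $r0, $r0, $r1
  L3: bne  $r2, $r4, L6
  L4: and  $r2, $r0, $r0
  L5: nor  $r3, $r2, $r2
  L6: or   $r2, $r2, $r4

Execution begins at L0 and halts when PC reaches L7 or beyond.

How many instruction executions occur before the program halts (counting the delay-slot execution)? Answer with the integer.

  step pc=0: add  $r2, $r1, $r4  regs=(0,13,23,12,10)
  step pc=1: or   $r0, $r0, $r2  regs=(0,13,23,12,10)
  step pc=2: nor  $r0, $r0, $r1  regs=(0,13,23,12,10)
  step pc=3: bne  $r2, $r4, L6  cond=T  regs=(0,13,23,12,10)
  step pc=4: and  $r2, $r0, $r0  regs=(0,13,0,12,10)
  step pc=6: or   $r2, $r2, $r4  regs=(0,13,10,12,10)

6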